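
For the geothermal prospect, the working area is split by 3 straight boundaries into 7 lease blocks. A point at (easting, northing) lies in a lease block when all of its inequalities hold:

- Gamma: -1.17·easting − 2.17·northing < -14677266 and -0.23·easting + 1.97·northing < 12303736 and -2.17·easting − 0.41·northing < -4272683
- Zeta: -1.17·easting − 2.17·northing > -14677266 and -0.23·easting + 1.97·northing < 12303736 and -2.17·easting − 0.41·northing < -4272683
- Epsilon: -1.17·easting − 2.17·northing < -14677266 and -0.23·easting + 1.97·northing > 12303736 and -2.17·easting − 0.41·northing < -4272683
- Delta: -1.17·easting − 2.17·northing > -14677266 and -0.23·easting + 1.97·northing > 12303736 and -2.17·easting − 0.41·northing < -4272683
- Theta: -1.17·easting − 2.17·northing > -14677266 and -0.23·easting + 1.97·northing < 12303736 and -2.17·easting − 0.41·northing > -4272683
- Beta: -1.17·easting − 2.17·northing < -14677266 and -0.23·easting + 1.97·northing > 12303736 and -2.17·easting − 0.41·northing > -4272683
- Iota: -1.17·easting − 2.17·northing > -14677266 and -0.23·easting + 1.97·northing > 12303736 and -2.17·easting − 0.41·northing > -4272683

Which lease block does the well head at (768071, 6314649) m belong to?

Theta

-1.17·768071 − 2.17·6314649 = -14601431.400, which is > -14677266
-0.23·768071 + 1.97·6314649 = 12263202.200, which is < 12303736
-2.17·768071 − 0.41·6314649 = -4255720.160, which is > -4272683
This sign pattern matches Theta.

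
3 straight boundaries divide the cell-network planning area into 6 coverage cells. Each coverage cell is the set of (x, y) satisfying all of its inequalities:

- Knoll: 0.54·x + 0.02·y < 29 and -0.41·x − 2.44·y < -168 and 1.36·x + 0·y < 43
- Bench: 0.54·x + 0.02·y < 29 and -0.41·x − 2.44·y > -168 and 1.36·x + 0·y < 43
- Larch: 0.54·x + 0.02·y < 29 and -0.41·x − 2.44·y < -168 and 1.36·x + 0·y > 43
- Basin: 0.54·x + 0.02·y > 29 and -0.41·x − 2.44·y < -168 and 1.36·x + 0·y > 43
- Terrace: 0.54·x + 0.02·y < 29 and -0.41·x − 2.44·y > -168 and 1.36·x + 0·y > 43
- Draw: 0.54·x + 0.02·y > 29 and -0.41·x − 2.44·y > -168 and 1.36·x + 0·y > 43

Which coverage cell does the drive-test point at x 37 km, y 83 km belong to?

Larch

0.54·37 + 0.02·83 = 21.640, which is < 29
-0.41·37 − 2.44·83 = -217.690, which is < -168
1.36·37 + 0·83 = 50.320, which is > 43
This sign pattern matches Larch.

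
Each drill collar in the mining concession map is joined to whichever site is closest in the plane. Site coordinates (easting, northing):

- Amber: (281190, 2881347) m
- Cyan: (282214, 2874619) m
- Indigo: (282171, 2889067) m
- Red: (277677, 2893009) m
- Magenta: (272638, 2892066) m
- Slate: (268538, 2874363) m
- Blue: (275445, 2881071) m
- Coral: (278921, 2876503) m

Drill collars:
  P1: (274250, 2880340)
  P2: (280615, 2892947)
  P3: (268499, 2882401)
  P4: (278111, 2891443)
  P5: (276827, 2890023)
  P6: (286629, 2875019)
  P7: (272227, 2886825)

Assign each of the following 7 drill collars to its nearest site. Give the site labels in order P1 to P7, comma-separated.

Blue, Red, Blue, Red, Red, Cyan, Magenta

P1 → Blue (d²=1962386.00)
P2 → Red (d²=8635688.00)
P3 → Blue (d²=50015816.00)
P4 → Red (d²=2640712.00)
P5 → Red (d²=9638696.00)
P6 → Cyan (d²=19652225.00)
P7 → Magenta (d²=27637002.00)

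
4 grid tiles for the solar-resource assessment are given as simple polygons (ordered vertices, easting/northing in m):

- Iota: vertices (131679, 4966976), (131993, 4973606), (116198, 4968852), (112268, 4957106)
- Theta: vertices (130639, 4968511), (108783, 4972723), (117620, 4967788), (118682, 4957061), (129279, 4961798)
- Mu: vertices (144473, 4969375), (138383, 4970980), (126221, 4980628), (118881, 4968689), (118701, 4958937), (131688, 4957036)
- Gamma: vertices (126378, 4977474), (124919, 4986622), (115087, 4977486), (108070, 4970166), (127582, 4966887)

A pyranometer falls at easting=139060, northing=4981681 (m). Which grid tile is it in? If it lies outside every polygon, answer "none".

Cast a ray rightward from (139060, 4981681). For each polygon, the edges (by vertex number in listed order) whose endpoints lie on opposite sides of northing = 4981681, where each meets that height, and whether that is right or left of the point:
Iota: no edge straddles that height → 0 crossings.
Theta: no edge straddles that height → 0 crossings.
Mu: no edge straddles that height → 0 crossings.
Gamma: 1–2 at easting≈125707.0 (left), 2–3 at easting≈119601.6 (left) → 0 crossings.
All counts are even, so the point lies outside every listed polygon.

none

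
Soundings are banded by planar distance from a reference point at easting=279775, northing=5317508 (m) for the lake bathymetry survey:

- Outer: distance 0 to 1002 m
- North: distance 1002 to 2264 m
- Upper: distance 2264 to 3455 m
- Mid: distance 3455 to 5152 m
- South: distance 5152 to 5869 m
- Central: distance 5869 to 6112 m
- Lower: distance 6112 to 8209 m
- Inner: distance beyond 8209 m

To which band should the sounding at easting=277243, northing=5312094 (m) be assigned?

Central

Distance = √((277243−279775)² + (5312094−5317508)²) = √(6411024.000 + 29311396.000) = 5976.824 m.
5869 ≤ 5976.824 < 6112 → Central.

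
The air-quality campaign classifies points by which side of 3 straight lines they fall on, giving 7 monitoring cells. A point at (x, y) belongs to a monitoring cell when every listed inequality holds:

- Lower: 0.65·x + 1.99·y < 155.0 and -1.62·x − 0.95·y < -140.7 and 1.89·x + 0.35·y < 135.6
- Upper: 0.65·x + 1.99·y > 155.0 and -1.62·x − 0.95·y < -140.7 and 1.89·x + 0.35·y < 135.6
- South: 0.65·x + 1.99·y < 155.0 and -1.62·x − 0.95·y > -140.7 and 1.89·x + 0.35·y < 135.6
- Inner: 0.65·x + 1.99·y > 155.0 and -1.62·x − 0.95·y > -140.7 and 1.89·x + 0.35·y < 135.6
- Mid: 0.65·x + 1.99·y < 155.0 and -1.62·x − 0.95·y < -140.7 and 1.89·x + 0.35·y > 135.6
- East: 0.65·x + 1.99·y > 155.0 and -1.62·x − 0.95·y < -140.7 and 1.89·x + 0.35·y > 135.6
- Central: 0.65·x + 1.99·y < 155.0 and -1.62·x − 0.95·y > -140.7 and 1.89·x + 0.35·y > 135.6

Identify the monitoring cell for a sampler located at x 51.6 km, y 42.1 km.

South

0.65·51.6 + 1.99·42.1 = 117.319, which is < 155.0
-1.62·51.6 − 0.95·42.1 = -123.587, which is > -140.7
1.89·51.6 + 0.35·42.1 = 112.259, which is < 135.6
This sign pattern matches South.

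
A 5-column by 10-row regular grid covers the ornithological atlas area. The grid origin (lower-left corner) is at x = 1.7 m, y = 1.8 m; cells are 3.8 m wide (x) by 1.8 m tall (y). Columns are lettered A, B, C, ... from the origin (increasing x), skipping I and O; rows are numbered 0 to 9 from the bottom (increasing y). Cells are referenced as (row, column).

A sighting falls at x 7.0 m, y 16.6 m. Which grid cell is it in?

(8, B)

Column index: ⌊(7.0 − 1.7) / 3.8⌋ = ⌊1.395⌋ = 1 → column B
Row offset from origin: ⌊(16.6 − 1.8) / 1.8⌋ = ⌊8.222⌋ = 8 → row 8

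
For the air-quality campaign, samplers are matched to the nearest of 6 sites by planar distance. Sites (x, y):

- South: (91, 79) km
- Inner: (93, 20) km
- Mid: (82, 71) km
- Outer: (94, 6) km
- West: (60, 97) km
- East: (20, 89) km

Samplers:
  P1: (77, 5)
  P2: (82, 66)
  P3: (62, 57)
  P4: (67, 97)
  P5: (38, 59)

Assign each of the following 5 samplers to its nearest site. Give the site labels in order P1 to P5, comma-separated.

Outer, Mid, Mid, West, East

P1 → Outer (d²=290.00)
P2 → Mid (d²=25.00)
P3 → Mid (d²=596.00)
P4 → West (d²=49.00)
P5 → East (d²=1224.00)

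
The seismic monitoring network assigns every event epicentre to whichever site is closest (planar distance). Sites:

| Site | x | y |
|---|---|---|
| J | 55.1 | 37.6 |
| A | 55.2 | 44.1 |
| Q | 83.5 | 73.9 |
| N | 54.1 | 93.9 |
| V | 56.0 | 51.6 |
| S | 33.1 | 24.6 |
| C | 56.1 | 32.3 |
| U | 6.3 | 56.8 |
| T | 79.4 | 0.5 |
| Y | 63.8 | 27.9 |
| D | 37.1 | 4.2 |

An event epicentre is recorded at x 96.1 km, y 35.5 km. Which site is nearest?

Squared distances to each site:
J: 1685.410; A: 1746.770; Q: 1633.320; N: 5174.560; V: 1867.220; S: 4087.810; C: 1610.240; U: 8517.730; T: 1503.890; Y: 1101.050; D: 4460.690.
Minimum at Y.

Y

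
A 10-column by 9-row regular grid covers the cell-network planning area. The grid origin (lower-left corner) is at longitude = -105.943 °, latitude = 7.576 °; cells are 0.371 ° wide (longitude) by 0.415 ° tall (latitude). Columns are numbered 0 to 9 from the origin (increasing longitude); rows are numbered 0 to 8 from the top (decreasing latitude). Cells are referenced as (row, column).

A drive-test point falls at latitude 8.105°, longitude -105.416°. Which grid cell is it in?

(7, 1)

Column index: ⌊(-105.416 − -105.943) / 0.371⌋ = ⌊1.420⌋ = 1
Row offset from origin: ⌊(8.105 − 7.576) / 0.415⌋ = ⌊1.275⌋ = 1 → row 7 (counted from top)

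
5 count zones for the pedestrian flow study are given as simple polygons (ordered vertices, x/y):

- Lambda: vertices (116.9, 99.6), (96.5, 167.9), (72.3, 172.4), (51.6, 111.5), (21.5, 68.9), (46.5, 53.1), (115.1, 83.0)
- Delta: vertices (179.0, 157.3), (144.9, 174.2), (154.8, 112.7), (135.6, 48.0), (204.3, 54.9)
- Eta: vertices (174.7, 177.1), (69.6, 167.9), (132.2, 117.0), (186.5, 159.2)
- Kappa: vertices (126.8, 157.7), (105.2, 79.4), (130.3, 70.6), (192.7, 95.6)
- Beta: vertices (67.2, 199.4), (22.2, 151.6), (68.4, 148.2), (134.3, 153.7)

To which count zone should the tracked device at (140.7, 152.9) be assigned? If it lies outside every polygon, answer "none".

Cast a ray rightward from (140.7, 152.9). For each polygon, the edges (by vertex number in listed order) whose endpoints lie on opposite sides of y = 152.9, where each meets that height, and whether that is right or left of the point:
Lambda: 1–2 at x≈100.98 (left), 3–4 at x≈65.67 (left) → 0 crossings.
Delta: 2–3 at x≈148.33 (right), 5–1 at x≈180.09 (right) → 2 crossings.
Eta: 2–3 at x≈88.05 (left), 3–4 at x≈178.39 (right) → 1 crossing.
Kappa: 1–2 at x≈125.48 (left), 4–1 at x≈131.89 (left) → 0 crossings.
Beta: 1–2 at x≈23.42 (left), 3–4 at x≈124.71 (left) → 0 crossings.
Only Eta has an odd count, so the point is inside Eta.

Eta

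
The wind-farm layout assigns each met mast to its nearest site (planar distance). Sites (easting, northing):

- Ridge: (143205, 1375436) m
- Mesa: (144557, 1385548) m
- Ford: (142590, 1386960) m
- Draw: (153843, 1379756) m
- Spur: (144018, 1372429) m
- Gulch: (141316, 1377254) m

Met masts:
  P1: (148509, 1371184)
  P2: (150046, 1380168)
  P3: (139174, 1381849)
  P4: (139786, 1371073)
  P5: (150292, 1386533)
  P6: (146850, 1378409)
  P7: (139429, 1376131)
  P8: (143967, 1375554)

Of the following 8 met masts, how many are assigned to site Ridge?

2

P1 → Spur
P2 → Draw
P3 → Gulch
P4 → Spur
P5 → Mesa
P6 → Ridge
P7 → Gulch
P8 → Ridge
2 of the 8 go to Ridge.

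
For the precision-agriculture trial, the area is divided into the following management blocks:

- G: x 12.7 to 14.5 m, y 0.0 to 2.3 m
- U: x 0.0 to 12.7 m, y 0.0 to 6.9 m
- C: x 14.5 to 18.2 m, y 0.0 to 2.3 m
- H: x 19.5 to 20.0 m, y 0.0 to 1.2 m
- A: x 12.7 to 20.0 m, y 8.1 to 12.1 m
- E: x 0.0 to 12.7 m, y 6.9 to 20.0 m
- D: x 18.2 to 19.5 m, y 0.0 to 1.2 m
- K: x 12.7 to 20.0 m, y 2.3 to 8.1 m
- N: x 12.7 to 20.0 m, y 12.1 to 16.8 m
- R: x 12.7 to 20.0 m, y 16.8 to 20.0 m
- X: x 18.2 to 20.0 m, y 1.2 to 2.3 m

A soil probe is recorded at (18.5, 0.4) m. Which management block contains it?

D

The point has x = 18.5 and y = 0.4.
Only D satisfies 18.2 ≤ x ≤ 19.5 and 0.0 ≤ y ≤ 1.2.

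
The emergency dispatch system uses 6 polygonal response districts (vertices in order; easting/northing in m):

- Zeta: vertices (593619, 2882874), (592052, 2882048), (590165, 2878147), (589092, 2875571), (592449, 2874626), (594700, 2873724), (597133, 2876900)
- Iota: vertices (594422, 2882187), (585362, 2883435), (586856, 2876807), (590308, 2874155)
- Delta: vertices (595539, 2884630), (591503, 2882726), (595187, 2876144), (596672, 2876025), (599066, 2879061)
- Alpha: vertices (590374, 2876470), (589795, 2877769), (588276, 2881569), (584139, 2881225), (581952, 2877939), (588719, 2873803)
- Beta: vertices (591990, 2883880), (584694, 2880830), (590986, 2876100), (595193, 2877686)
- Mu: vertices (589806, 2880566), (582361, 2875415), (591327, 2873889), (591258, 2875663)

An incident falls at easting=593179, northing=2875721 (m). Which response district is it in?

Zeta

Cast a ray rightward from (593179, 2875721). For each polygon, the edges (by vertex number in listed order) whose endpoints lie on opposite sides of northing = 2875721, where each meets that height, and whether that is right or left of the point:
Zeta: 3–4 at easting≈589154.5 (left), 6–7 at easting≈596229.8 (right) → 1 crossing.
Iota: 3–4 at easting≈588269.6 (left), 4–1 at easting≈591110.1 (left) → 0 crossings.
Delta: no edge straddles that height → 0 crossings.
Alpha: 5–6 at easting≈585580.9 (left), 6–1 at easting≈589909.2 (left) → 0 crossings.
Beta: no edge straddles that height → 0 crossings.
Mu: 1–2 at easting≈582803.3 (left), 4–1 at easting≈591240.8 (left) → 0 crossings.
Only Zeta has an odd count, so the point is inside Zeta.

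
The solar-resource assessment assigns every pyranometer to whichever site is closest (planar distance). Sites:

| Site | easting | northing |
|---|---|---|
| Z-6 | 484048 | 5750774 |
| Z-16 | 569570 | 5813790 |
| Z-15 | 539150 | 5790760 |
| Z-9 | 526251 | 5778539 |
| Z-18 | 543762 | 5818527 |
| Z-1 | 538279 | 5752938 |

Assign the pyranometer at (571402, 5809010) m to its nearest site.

Squared distances to each site:
Z-6: 11022153012.000; Z-16: 26204624.000; Z-15: 1373254004.000; Z-9: 2967094642.000; Z-18: 854542889.000; Z-1: 4241202313.000.
Minimum at Z-16.

Z-16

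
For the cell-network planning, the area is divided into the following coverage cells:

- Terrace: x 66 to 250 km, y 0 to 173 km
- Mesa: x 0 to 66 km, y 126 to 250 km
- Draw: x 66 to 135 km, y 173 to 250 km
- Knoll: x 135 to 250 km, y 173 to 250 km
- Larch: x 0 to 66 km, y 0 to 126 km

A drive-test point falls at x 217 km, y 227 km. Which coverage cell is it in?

The point has x = 217 and y = 227.
Only Knoll satisfies 135 ≤ x ≤ 250 and 173 ≤ y ≤ 250.

Knoll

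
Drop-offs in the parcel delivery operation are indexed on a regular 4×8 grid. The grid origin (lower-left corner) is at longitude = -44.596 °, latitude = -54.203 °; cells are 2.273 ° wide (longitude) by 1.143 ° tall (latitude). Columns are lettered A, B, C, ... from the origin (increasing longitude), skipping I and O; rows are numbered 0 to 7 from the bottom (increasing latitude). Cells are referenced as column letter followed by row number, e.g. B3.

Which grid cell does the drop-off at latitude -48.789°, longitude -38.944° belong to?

Column index: ⌊(-38.944 − -44.596) / 2.273⌋ = ⌊2.487⌋ = 2 → column C
Row offset from origin: ⌊(-48.789 − -54.203) / 1.143⌋ = ⌊4.737⌋ = 4 → row 4

C4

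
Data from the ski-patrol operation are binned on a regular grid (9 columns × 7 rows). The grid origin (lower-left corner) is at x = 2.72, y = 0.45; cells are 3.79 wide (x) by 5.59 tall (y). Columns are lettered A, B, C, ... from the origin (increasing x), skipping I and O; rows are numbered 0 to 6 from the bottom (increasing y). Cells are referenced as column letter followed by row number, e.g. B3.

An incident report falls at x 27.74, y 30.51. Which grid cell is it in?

G5

Column index: ⌊(27.74 − 2.72) / 3.79⌋ = ⌊6.602⌋ = 6 → column G
Row offset from origin: ⌊(30.51 − 0.45) / 5.59⌋ = ⌊5.377⌋ = 5 → row 5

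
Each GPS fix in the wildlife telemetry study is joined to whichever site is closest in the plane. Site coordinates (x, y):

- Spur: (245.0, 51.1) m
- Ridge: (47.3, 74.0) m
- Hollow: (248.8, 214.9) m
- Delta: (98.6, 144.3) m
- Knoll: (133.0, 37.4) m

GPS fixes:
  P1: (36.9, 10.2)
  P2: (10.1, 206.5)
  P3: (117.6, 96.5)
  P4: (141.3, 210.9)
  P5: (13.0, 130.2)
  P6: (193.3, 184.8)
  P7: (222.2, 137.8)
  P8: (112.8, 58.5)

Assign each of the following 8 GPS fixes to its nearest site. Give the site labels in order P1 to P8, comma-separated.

P1 → Ridge (d²=4178.60)
P2 → Delta (d²=11701.09)
P3 → Delta (d²=2645.84)
P4 → Delta (d²=6258.85)
P5 → Ridge (d²=4334.93)
P6 → Hollow (d²=3986.26)
P7 → Hollow (d²=6651.97)
P8 → Knoll (d²=853.25)

Ridge, Delta, Delta, Delta, Ridge, Hollow, Hollow, Knoll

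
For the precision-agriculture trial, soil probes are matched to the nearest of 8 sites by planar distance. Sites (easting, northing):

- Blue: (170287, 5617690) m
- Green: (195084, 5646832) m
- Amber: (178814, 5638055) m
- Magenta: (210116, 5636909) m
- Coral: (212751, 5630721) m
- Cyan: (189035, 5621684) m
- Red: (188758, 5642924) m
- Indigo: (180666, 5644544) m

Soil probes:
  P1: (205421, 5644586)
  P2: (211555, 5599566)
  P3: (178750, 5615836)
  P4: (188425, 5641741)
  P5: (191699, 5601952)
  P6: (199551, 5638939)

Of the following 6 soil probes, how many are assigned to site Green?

P1 → Magenta
P2 → Coral
P3 → Blue
P4 → Red
P5 → Cyan
P6 → Green
1 of the 6 goes to Green.

1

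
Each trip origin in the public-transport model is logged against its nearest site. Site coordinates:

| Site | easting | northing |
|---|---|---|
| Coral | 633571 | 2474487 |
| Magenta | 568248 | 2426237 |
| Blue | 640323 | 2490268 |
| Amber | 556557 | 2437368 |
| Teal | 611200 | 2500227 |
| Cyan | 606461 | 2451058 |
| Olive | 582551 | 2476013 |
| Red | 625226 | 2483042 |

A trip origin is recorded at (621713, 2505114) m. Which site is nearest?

Teal

Squared distances to each site:
Coral: 1078625293.000; Magenta: 9080087354.000; Blue: 566735816.000; Amber: 8834824852.000; Teal: 134405938.000; Cyan: 3154674640.000; Olive: 2380530445.000; Red: 499514353.000.
Minimum at Teal.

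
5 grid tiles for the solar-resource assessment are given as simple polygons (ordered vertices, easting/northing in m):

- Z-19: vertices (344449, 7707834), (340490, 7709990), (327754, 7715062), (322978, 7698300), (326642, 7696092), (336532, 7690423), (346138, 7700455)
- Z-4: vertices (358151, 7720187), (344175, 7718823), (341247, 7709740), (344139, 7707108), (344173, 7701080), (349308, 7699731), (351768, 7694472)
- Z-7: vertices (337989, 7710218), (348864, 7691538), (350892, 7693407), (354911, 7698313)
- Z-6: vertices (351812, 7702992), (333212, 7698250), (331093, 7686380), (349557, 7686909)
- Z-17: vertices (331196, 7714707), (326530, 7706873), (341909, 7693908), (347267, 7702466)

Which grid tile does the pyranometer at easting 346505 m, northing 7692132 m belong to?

Z-6

Cast a ray rightward from (346505, 7692132). For each polygon, the edges (by vertex number in listed order) whose endpoints lie on opposite sides of northing = 7692132, where each meets that height, and whether that is right or left of the point:
Z-19: 5–6 at easting≈333550.5 (left), 6–7 at easting≈338168.4 (left) → 0 crossings.
Z-4: no edge straddles that height → 0 crossings.
Z-7: 1–2 at easting≈348518.2 (right), 2–3 at easting≈349508.5 (right) → 2 crossings.
Z-6: 2–3 at easting≈332119.8 (left), 4–1 at easting≈350289.3 (right) → 1 crossing.
Z-17: no edge straddles that height → 0 crossings.
Only Z-6 has an odd count, so the point is inside Z-6.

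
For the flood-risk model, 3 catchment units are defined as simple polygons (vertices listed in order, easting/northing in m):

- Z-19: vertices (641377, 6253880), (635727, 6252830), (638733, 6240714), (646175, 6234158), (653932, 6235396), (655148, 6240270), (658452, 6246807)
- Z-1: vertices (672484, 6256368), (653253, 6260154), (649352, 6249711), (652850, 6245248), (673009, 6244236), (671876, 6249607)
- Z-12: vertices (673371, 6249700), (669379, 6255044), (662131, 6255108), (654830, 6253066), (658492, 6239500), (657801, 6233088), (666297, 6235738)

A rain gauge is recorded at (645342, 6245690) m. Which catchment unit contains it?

Z-19

Cast a ray rightward from (645342, 6245690). For each polygon, the edges (by vertex number in listed order) whose endpoints lie on opposite sides of northing = 6245690, where each meets that height, and whether that is right or left of the point:
Z-19: 2–3 at easting≈637498.4 (left), 6–7 at easting≈657887.4 (right) → 1 crossing.
Z-1: 3–4 at easting≈652503.6 (right), 5–6 at easting≈672702.3 (right) → 2 crossings.
Z-12: 4–5 at easting≈656821.1 (right), 7–1 at easting≈671339.3 (right) → 2 crossings.
Only Z-19 has an odd count, so the point is inside Z-19.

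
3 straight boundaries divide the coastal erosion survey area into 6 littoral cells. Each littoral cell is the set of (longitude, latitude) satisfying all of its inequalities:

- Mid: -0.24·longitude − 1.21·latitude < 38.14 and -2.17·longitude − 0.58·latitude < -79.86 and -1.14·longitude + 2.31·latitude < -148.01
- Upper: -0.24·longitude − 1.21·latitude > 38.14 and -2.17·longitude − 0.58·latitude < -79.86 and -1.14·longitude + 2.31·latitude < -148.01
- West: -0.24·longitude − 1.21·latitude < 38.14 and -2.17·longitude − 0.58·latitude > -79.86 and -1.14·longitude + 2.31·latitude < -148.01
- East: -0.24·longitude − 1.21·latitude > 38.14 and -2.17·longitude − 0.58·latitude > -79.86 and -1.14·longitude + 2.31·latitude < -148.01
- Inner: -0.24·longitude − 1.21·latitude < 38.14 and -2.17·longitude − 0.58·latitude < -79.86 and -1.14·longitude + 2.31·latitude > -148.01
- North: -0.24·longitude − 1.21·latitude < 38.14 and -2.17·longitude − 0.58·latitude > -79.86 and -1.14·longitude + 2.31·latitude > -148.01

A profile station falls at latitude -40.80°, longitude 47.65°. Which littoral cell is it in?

-0.24·47.65 − 1.21·-40.80 = 37.932, which is < 38.14
-2.17·47.65 − 0.58·-40.80 = -79.736, which is > -79.86
-1.14·47.65 + 2.31·-40.80 = -148.569, which is < -148.01
This sign pattern matches West.

West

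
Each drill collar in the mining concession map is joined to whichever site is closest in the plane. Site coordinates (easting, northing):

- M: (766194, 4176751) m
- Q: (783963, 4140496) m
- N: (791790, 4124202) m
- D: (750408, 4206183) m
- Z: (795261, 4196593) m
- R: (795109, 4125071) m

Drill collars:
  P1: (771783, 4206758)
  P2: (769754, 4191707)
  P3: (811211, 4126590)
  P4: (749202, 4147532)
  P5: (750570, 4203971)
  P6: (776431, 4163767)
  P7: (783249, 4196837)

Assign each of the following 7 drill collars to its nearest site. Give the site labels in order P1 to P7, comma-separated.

P1 → D (d²=457221250.00)
P2 → M (d²=236355536.00)
P3 → R (d²=261581765.00)
P4 → M (d²=1142478025.00)
P5 → D (d²=4919188.00)
P6 → M (d²=273380425.00)
P7 → Z (d²=144347680.00)

D, M, R, M, D, M, Z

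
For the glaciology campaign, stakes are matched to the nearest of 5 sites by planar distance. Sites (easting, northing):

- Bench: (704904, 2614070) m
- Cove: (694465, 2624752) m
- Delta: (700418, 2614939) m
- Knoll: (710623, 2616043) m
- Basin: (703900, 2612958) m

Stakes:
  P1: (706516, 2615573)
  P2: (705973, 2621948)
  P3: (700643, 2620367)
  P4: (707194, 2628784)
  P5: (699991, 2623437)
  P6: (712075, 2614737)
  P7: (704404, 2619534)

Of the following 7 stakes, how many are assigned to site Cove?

1

P1 → Bench
P2 → Knoll
P3 → Delta
P4 → Knoll
P5 → Cove
P6 → Knoll
P7 → Bench
1 of the 7 goes to Cove.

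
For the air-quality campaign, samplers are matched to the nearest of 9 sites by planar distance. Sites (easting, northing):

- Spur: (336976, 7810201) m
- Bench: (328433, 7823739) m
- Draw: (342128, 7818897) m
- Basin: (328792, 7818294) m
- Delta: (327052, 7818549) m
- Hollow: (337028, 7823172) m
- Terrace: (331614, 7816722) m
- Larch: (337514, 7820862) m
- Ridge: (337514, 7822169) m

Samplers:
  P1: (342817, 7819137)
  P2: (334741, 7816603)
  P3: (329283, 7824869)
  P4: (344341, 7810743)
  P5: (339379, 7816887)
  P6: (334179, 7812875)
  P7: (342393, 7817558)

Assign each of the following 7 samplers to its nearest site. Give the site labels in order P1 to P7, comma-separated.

P1 → Draw (d²=532321.00)
P2 → Terrace (d²=9792290.00)
P3 → Bench (d²=1999400.00)
P4 → Spur (d²=54536989.00)
P5 → Draw (d²=11597101.00)
P6 → Spur (d²=14973485.00)
P7 → Draw (d²=1863146.00)

Draw, Terrace, Bench, Spur, Draw, Spur, Draw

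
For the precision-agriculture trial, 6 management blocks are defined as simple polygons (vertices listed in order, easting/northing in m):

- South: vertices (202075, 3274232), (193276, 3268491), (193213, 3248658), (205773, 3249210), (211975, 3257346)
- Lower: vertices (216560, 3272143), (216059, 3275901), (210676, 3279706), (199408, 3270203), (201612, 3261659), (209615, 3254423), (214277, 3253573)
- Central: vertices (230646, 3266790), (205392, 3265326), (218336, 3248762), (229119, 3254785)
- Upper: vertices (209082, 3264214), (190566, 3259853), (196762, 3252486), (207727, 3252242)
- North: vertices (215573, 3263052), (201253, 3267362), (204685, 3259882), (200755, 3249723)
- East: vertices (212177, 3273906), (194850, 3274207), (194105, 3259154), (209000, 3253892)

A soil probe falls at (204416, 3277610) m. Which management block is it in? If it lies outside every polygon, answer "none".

Cast a ray rightward from (204416, 3277610). For each polygon, the edges (by vertex number in listed order) whose endpoints lie on opposite sides of northing = 3277610, where each meets that height, and whether that is right or left of the point:
South: no edge straddles that height → 0 crossings.
Lower: 2–3 at easting≈213641.2 (right), 3–4 at easting≈208190.7 (right) → 2 crossings.
Central: no edge straddles that height → 0 crossings.
Upper: no edge straddles that height → 0 crossings.
North: no edge straddles that height → 0 crossings.
East: no edge straddles that height → 0 crossings.
All counts are even, so the point lies outside every listed polygon.

none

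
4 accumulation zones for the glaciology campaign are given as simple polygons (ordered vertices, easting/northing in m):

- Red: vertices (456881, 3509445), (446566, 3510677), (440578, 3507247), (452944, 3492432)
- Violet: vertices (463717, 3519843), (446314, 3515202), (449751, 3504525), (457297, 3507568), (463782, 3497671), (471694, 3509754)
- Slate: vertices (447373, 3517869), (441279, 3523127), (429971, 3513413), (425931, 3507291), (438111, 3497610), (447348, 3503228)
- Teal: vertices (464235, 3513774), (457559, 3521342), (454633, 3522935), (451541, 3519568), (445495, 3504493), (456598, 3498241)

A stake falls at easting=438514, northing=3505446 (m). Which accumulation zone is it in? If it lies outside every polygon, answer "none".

Slate

Cast a ray rightward from (438514, 3505446). For each polygon, the edges (by vertex number in listed order) whose endpoints lie on opposite sides of northing = 3505446, where each meets that height, and whether that is right or left of the point:
Red: 3–4 at easting≈442081.3 (right), 4–1 at easting≈455955.6 (right) → 2 crossings.
Violet: 2–3 at easting≈449454.5 (right), 3–4 at easting≈452034.9 (right), 4–5 at easting≈458687.4 (right), 5–6 at easting≈468873.1 (right) → 4 crossings.
Slate: 4–5 at easting≈428252.3 (left), 6–1 at easting≈447351.8 (right) → 1 crossing.
Teal: 4–5 at easting≈445877.2 (right), 6–1 at easting≈460140.4 (right) → 2 crossings.
Only Slate has an odd count, so the point is inside Slate.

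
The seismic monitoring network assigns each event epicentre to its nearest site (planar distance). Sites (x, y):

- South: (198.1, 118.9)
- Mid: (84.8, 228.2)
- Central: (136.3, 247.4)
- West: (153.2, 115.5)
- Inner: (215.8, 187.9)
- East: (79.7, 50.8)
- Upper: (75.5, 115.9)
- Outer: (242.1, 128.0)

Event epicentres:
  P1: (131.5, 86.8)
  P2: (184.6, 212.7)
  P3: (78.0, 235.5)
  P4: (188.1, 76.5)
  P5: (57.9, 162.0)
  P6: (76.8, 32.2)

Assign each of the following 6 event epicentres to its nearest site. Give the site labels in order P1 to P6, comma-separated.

P1 → West (d²=1294.58)
P2 → Inner (d²=1588.48)
P3 → Mid (d²=99.53)
P4 → South (d²=1897.76)
P5 → Upper (d²=2434.97)
P6 → East (d²=354.37)

West, Inner, Mid, South, Upper, East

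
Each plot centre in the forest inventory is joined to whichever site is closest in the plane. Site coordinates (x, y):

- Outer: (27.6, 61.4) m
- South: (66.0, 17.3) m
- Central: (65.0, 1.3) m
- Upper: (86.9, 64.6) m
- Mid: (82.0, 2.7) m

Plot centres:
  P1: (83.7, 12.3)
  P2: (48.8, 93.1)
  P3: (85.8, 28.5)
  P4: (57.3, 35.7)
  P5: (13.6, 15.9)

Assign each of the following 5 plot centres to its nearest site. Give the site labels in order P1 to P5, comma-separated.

Mid, Outer, South, South, Outer

P1 → Mid (d²=95.05)
P2 → Outer (d²=1454.33)
P3 → South (d²=517.48)
P4 → South (d²=414.25)
P5 → Outer (d²=2266.25)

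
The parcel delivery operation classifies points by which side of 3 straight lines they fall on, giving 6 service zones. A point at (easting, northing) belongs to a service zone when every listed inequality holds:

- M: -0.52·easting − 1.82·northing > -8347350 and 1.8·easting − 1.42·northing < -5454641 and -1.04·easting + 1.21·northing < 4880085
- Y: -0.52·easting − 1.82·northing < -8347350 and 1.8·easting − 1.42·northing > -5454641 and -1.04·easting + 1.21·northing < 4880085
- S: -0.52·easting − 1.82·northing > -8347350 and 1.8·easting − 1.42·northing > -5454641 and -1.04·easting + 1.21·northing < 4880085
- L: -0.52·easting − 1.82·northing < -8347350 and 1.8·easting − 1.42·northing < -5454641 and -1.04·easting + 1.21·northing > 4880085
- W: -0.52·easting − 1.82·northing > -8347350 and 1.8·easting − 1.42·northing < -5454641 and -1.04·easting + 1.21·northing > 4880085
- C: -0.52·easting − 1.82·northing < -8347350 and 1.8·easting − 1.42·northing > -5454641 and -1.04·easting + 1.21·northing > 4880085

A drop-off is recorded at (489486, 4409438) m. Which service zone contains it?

-0.52·489486 − 1.82·4409438 = -8279709.880, which is > -8347350
1.8·489486 − 1.42·4409438 = -5380327.160, which is > -5454641
-1.04·489486 + 1.21·4409438 = 4826354.540, which is < 4880085
This sign pattern matches S.

S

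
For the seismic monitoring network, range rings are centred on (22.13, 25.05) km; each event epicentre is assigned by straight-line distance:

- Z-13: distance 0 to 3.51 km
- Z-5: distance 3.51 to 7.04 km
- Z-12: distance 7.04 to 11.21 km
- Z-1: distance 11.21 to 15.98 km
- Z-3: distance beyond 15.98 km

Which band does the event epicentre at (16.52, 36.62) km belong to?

Z-1

Distance = √((16.52−22.13)² + (36.62−25.05)²) = √(31.472 + 133.865) = 12.858 km.
11.21 ≤ 12.858 < 15.98 → Z-1.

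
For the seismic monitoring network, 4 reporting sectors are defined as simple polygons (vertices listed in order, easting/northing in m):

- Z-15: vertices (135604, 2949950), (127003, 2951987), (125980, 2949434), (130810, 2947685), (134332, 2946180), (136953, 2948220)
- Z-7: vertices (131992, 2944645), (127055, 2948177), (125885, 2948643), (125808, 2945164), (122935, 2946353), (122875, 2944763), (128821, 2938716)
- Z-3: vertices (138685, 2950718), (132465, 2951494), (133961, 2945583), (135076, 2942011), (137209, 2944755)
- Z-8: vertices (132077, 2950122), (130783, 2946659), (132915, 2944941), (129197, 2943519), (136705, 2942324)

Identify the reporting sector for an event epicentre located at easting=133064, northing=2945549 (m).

Z-8

Cast a ray rightward from (133064, 2945549). For each polygon, the edges (by vertex number in listed order) whose endpoints lie on opposite sides of northing = 2945549, where each meets that height, and whether that is right or left of the point:
Z-15: no edge straddles that height → 0 crossings.
Z-7: 1–2 at easting≈130728.4 (left), 3–4 at easting≈125816.5 (left), 4–5 at easting≈124877.7 (left), 5–6 at easting≈122904.7 (left) → 0 crossings.
Z-3: 3–4 at easting≈133971.6 (right), 5–1 at easting≈137405.5 (right) → 2 crossings.
Z-8: 2–3 at easting≈132160.5 (left), 5–1 at easting≈134791.0 (right) → 1 crossing.
Only Z-8 has an odd count, so the point is inside Z-8.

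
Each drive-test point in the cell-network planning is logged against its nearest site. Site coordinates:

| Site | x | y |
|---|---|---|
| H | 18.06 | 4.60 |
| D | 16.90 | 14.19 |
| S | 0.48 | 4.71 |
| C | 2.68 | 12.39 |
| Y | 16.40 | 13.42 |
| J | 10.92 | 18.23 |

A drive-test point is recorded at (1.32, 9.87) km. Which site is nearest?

C

Squared distances to each site:
H: 308.000; D: 261.399; S: 27.331; C: 8.200; Y: 240.009; J: 162.050.
Minimum at C.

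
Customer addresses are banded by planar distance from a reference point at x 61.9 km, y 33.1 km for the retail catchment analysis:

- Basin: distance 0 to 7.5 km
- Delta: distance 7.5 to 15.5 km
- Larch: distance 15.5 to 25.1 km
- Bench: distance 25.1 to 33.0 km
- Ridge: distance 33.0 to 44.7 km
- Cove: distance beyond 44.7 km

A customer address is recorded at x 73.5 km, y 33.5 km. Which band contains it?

Delta

Distance = √((73.5−61.9)² + (33.5−33.1)²) = √(134.560 + 0.160) = 11.607 km.
7.5 ≤ 11.607 < 15.5 → Delta.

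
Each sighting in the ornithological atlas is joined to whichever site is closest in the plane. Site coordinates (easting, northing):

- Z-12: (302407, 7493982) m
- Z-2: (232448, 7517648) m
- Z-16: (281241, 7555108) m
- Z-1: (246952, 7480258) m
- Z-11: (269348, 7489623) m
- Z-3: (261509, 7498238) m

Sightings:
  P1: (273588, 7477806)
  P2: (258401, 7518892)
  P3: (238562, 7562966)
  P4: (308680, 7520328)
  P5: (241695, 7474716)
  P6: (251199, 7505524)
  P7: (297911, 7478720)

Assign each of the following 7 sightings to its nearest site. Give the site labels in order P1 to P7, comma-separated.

Z-11, Z-3, Z-16, Z-12, Z-1, Z-3, Z-12

P1 → Z-11 (d²=157619089.00)
P2 → Z-3 (d²=436247380.00)
P3 → Z-16 (d²=1883245205.00)
P4 → Z-12 (d²=733462245.00)
P5 → Z-1 (d²=58349813.00)
P6 → Z-3 (d²=159381896.00)
P7 → Z-12 (d²=253142660.00)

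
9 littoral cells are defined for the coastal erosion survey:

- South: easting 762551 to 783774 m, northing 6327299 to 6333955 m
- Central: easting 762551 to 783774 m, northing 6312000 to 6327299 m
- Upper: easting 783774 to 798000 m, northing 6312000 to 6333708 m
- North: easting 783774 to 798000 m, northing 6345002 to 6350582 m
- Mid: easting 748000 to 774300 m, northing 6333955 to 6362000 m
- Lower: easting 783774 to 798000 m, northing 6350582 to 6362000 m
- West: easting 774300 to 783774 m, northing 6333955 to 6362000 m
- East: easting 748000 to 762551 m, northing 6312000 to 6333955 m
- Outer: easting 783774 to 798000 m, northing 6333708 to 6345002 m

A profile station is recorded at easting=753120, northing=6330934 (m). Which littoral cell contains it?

The point has easting = 753120 and northing = 6330934.
Only East satisfies 748000 ≤ easting ≤ 762551 and 6312000 ≤ northing ≤ 6333955.

East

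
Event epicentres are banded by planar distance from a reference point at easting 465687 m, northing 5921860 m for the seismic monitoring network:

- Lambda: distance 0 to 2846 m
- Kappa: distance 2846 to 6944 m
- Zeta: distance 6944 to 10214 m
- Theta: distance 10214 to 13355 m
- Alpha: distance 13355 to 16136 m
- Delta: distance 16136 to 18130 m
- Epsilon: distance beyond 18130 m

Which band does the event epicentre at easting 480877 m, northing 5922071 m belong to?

Distance = √((480877−465687)² + (5922071−5921860)²) = √(230736100.000 + 44521.000) = 15191.465 m.
13355 ≤ 15191.465 < 16136 → Alpha.

Alpha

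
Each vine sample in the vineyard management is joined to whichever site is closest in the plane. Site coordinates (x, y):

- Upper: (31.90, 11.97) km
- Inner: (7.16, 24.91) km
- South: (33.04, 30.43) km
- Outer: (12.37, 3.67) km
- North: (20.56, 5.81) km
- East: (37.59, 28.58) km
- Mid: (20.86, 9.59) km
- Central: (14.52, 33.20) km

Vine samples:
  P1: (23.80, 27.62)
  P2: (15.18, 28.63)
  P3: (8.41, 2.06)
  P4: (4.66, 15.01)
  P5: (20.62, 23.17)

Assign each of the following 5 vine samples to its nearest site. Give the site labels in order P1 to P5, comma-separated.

South, Central, Outer, Inner, Central

P1 → South (d²=93.27)
P2 → Central (d²=21.32)
P3 → Outer (d²=18.27)
P4 → Inner (d²=104.26)
P5 → Central (d²=137.81)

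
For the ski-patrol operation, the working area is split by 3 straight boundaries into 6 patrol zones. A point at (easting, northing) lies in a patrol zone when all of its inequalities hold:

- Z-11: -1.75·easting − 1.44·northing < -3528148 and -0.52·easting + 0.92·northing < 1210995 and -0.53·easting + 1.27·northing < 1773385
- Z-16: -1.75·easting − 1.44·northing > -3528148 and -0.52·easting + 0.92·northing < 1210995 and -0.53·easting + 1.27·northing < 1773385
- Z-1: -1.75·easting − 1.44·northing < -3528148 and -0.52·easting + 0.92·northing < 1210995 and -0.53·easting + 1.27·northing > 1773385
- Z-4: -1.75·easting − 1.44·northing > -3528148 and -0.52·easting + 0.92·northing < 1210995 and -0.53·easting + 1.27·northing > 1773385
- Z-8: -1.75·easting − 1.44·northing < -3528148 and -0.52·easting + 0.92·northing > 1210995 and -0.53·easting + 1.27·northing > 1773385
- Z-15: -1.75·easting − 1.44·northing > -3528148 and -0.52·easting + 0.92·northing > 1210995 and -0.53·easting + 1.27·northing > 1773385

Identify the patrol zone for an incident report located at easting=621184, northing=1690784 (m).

Z-15

-1.75·621184 − 1.44·1690784 = -3521800.960, which is > -3528148
-0.52·621184 + 0.92·1690784 = 1232505.600, which is > 1210995
-0.53·621184 + 1.27·1690784 = 1818068.160, which is > 1773385
This sign pattern matches Z-15.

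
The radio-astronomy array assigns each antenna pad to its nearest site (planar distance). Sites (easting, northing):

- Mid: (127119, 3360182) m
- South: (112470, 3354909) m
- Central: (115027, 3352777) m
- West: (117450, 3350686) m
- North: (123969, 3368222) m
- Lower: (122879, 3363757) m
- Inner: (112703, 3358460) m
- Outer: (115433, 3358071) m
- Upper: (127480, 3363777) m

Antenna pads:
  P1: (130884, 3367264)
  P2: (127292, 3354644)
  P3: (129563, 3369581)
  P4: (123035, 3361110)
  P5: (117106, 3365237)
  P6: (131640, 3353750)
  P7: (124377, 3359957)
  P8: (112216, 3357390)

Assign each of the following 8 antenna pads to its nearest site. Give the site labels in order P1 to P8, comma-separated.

P1 → Upper (d²=23746385.00)
P2 → Mid (d²=30699373.00)
P3 → North (d²=33139717.00)
P4 → Lower (d²=7030945.00)
P5 → Lower (d²=35517929.00)
P6 → Mid (d²=61810065.00)
P7 → Mid (d²=7569189.00)
P8 → Inner (d²=1382069.00)

Upper, Mid, North, Lower, Lower, Mid, Mid, Inner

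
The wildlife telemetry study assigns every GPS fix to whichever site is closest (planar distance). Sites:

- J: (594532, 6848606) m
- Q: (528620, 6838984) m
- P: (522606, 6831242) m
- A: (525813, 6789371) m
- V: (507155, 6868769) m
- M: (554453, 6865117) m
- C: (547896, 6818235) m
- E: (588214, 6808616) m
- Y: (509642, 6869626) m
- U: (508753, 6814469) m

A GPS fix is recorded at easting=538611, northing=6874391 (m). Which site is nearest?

M

Squared distances to each site:
J: 3792024466.000; Q: 1353475730.000; P: 2117996226.000; A: 7392189204.000; V: 1021086820.000; M: 336976040.000; C: 3239707561.000; E: 6786808234.000; Y: 861908186.000; U: 4482146248.000.
Minimum at M.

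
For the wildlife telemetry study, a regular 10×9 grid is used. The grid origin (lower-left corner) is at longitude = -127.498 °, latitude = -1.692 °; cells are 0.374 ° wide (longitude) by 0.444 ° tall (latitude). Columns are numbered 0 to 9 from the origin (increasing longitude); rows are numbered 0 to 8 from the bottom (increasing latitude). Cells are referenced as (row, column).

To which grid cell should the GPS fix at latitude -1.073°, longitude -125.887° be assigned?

Column index: ⌊(-125.887 − -127.498) / 0.374⌋ = ⌊4.307⌋ = 4
Row offset from origin: ⌊(-1.073 − -1.692) / 0.444⌋ = ⌊1.394⌋ = 1 → row 1

(1, 4)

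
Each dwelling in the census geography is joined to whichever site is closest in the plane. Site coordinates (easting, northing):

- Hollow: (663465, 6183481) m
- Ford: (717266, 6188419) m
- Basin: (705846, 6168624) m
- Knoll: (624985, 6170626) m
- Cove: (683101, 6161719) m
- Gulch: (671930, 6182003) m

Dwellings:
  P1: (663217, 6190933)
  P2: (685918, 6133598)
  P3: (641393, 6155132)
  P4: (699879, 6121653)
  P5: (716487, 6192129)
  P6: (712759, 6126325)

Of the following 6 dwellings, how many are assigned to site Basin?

P1 → Hollow
P2 → Cove
P3 → Knoll
P4 → Cove
P5 → Ford
P6 → Basin
1 of the 6 goes to Basin.

1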